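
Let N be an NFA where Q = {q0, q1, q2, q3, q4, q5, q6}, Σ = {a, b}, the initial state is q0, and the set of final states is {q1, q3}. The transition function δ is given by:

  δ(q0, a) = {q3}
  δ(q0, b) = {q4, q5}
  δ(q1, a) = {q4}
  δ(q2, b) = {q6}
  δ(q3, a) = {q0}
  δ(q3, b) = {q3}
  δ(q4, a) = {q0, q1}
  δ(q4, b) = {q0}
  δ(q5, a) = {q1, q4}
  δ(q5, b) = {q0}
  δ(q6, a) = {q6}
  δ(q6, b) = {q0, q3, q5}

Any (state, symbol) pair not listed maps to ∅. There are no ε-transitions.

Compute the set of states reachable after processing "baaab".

{q0, q3, q4, q5}

Start in {q0}.
Read 'b': q0→{q4, q5}; now {q4, q5}.
Read 'a': q4→{q0, q1}, q5→{q1, q4}; now {q0, q1, q4}.
Read 'a': q0→{q3}, q1→{q4}, q4→{q0, q1}; now {q0, q1, q3, q4}.
Read 'a': q0→{q3}, q1→{q4}, q3→{q0}, q4→{q0, q1}; now {q0, q1, q3, q4}.
Read 'b': q0→{q4, q5}, q1→∅, q3→{q3}, q4→{q0}; now {q0, q3, q4, q5}.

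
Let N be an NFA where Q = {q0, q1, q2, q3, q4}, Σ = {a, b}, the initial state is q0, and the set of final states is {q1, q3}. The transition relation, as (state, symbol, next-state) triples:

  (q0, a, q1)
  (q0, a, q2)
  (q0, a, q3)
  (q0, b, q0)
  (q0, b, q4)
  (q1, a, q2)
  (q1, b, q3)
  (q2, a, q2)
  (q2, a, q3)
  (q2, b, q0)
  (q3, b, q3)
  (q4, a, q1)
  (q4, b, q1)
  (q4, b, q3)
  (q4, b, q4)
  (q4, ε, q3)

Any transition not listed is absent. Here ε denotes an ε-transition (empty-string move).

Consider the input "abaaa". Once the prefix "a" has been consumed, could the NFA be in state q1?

Yes

Start in {q0}.
Read 'a': q0→{q1, q2, q3}; now {q1, q2, q3}.
State q1 is in {q1, q2, q3}.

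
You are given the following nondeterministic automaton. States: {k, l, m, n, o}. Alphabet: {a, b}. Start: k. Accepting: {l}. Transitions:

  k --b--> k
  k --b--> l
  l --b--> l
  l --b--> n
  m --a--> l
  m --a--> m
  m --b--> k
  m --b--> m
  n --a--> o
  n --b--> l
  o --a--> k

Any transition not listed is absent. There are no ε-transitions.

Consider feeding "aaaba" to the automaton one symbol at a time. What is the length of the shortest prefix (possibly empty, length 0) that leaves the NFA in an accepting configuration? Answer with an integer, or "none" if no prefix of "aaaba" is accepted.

none

Start in {k}.
Read 'a': k→∅; now ∅.
The set is empty and remains empty for the remaining 4 symbols.
No reachable set along the way intersects F.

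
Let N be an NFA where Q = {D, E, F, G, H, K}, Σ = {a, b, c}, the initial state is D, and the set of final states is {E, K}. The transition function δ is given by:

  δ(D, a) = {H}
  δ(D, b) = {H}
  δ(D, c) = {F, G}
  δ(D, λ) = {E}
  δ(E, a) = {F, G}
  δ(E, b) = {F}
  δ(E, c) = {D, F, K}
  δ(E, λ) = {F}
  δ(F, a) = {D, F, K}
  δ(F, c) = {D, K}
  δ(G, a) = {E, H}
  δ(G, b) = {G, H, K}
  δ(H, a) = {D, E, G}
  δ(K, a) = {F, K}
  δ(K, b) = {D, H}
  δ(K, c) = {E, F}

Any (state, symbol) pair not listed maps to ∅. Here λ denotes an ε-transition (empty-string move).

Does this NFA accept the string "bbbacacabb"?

No

Start: ε-closure({D}) = {D, E, F}.
Read 'b': D→{H}, E→{F}, F→∅; now {F, H}.
Read 'b': F→∅, H→∅; now ∅.
The set is empty and remains empty for the remaining 8 symbols.
The final set ∅ contains no accepting state.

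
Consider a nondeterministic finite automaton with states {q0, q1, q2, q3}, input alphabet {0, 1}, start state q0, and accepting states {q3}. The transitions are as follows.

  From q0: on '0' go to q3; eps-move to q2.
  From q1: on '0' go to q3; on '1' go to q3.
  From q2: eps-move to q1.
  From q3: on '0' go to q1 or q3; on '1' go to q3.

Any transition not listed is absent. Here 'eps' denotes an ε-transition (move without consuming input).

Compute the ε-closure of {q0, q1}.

Begin with {q0, q1}.
ε-move q0 → q2; add q2.

{q0, q1, q2}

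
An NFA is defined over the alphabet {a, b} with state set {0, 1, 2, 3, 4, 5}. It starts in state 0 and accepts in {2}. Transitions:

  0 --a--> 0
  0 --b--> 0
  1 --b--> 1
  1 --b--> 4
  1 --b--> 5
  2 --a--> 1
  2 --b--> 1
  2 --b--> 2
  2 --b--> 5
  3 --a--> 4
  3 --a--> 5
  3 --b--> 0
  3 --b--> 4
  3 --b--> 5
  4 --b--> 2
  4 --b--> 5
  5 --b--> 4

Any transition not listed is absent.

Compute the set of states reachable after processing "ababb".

{0}

Start in {0}.
Read 'a': {0} → {0}.
Read 'b': {0} → {0}.
Read 'a': {0} → {0}.
Read 'b': {0} → {0}.
Read 'b': {0} → {0}.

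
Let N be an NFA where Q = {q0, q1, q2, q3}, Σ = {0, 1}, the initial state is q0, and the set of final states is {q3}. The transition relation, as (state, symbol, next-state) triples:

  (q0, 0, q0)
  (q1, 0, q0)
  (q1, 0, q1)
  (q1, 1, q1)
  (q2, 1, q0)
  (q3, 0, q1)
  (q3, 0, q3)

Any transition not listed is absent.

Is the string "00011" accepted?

No

Start in {q0}.
Read '0': q0→{q0}; now {q0}.
Read '0': q0→{q0}; now {q0}.
Read '0': q0→{q0}; now {q0}.
Read '1': q0→∅; now ∅.
The set is empty and remains empty for the remaining 1 symbol.
The final set ∅ contains no accepting state.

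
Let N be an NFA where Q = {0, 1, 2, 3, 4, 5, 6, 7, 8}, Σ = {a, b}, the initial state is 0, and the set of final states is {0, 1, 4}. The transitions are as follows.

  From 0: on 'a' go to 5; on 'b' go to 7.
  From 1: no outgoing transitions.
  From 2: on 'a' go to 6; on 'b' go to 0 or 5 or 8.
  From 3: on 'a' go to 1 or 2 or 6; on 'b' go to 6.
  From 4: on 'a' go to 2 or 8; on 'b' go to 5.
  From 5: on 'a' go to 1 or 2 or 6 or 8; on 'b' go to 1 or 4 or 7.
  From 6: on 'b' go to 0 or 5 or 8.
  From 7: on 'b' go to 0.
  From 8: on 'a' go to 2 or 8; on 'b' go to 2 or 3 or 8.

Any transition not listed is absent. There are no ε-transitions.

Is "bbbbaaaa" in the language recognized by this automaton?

Start in {0}.
Read 'b': {0} → {7}.
Read 'b': {7} → {0}.
Read 'b': {0} → {7}.
Read 'b': {7} → {0}.
Read 'a': {0} → {5}.
Read 'a': {5} → {1, 2, 6, 8}.
Read 'a': {1, 2, 6, 8} → {2, 6, 8}.
Read 'a': {2, 6, 8} → {2, 6, 8}.
The final set {2, 6, 8} contains no accepting state.

No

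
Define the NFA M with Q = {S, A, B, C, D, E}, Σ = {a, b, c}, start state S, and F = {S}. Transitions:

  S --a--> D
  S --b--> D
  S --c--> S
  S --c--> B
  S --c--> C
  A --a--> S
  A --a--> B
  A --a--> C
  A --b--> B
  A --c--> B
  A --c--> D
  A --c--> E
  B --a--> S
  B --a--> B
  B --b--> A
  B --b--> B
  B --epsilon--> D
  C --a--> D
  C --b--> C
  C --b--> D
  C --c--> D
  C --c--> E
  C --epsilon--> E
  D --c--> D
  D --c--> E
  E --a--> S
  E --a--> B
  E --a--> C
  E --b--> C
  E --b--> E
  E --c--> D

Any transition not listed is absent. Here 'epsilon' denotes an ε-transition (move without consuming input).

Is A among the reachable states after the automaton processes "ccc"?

No

Start in {S}.
Read 'c': S→{S, B, C}; union {S, B, C}; ε-closure = {S, B, C, D, E}.
Read 'c': S→{S, B, C}, B→∅, C→{D, E}, D→{D, E}, E→{D}; now {S, B, C, D, E}.
Read 'c': S→{S, B, C}, B→∅, C→{D, E}, D→{D, E}, E→{D}; now {S, B, C, D, E}.
State A is not in {S, B, C, D, E}.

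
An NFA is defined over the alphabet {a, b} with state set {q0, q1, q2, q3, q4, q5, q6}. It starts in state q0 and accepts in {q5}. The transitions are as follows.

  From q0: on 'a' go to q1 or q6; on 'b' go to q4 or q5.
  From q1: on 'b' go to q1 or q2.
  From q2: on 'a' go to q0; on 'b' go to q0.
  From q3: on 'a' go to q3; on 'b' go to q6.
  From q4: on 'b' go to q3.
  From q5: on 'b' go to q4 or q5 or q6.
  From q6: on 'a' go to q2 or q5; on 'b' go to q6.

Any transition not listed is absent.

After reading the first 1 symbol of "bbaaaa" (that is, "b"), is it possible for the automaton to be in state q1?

Start in {q0}.
Read 'b': q0→{q4, q5}; now {q4, q5}.
State q1 is not in {q4, q5}.

No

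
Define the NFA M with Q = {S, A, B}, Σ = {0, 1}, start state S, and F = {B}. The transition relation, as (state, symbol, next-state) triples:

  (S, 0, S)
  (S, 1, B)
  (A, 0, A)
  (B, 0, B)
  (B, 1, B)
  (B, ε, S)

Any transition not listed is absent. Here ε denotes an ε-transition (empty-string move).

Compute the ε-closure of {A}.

{A}

Begin with {A}.
No ε-moves leave this set, so the closure equals the set itself.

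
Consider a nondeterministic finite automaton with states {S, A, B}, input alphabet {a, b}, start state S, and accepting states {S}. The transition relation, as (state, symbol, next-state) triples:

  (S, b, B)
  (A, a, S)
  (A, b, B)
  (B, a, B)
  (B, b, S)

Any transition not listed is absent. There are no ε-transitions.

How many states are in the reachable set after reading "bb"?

1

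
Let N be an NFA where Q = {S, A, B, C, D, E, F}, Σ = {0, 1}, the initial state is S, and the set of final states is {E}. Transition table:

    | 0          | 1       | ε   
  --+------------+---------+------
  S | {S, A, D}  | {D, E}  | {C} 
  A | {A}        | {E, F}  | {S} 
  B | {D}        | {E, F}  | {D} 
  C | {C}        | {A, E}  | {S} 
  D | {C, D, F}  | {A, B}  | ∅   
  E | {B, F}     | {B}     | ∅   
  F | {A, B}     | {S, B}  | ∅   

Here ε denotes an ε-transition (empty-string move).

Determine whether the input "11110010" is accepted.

No

Start: ε-closure({S}) = {S, C}.
Read '1': S→{D, E}, C→{A, E}; union {A, D, E}; ε-closure = {S, A, C, D, E}.
Read '1': S→{D, E}, A→{E, F}, C→{A, E}, D→{A, B}, E→{B}; union {A, B, D, E, F}; ε-closure = {S, A, B, C, D, E, F}.
Read '1': S→{D, E}, A→{E, F}, B→{E, F}, C→{A, E}, D→{A, B}, E→{B}, F→{S, B}; union {S, A, B, D, E, F}; ε-closure = {S, A, B, C, D, E, F}.
Read '1': S→{D, E}, A→{E, F}, B→{E, F}, C→{A, E}, D→{A, B}, E→{B}, F→{S, B}; union {S, A, B, D, E, F}; ε-closure = {S, A, B, C, D, E, F}.
Read '0': S→{S, A, D}, A→{A}, B→{D}, C→{C}, D→{C, D, F}, E→{B, F}, F→{A, B}; now {S, A, B, C, D, F}.
Read '0': S→{S, A, D}, A→{A}, B→{D}, C→{C}, D→{C, D, F}, F→{A, B}; now {S, A, B, C, D, F}.
Read '1': S→{D, E}, A→{E, F}, B→{E, F}, C→{A, E}, D→{A, B}, F→{S, B}; union {S, A, B, D, E, F}; ε-closure = {S, A, B, C, D, E, F}.
Read '0': S→{S, A, D}, A→{A}, B→{D}, C→{C}, D→{C, D, F}, E→{B, F}, F→{A, B}; now {S, A, B, C, D, F}.
The final set {S, A, B, C, D, F} contains no accepting state.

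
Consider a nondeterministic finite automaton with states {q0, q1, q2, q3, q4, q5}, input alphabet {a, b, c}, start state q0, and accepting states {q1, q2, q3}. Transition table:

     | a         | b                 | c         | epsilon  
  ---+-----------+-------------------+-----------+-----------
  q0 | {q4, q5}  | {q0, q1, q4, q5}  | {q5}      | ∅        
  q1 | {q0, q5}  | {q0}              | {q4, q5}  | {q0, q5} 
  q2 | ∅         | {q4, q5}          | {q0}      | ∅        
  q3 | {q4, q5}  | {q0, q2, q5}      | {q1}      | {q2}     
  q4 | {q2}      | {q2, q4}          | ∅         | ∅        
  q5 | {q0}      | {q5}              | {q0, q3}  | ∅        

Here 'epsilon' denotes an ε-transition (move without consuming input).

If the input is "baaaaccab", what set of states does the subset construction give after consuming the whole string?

{q0, q1, q2, q4, q5}

Start in {q0}.
Read 'b': {q0} → {q0, q1, q4, q5}.
Read 'a': {q0, q1, q4, q5} → {q0, q2, q4, q5}.
Read 'a': {q0, q2, q4, q5} → {q0, q2, q4, q5}.
Read 'a': {q0, q2, q4, q5} → {q0, q2, q4, q5}.
Read 'a': {q0, q2, q4, q5} → {q0, q2, q4, q5}.
Read 'c': {q0, q2, q4, q5} → {q0, q2, q3, q5}.
Read 'c': {q0, q2, q3, q5} → {q0, q1, q2, q3, q5}.
Read 'a': {q0, q1, q2, q3, q5} → {q0, q4, q5}.
Read 'b': {q0, q4, q5} → {q0, q1, q2, q4, q5}.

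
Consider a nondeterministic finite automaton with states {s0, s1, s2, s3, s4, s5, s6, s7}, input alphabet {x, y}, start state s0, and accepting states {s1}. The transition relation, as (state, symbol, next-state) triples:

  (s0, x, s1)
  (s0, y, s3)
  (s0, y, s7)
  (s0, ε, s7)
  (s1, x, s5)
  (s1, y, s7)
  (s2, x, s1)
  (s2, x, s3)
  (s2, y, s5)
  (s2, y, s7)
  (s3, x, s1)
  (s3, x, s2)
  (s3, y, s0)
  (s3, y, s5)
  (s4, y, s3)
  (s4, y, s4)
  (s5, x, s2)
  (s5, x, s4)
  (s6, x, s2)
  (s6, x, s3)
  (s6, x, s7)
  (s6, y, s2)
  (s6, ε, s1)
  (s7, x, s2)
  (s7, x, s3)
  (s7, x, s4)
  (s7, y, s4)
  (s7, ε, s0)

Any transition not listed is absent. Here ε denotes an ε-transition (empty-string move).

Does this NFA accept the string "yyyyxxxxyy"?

No

Start: ε-closure({s0}) = {s0, s7}.
Read 'y': s0→{s3, s7}, s7→{s4}; union {s3, s4, s7}; ε-closure = {s0, s3, s4, s7}.
Read 'y': s0→{s3, s7}, s3→{s0, s5}, s4→{s3, s4}, s7→{s4}; now {s0, s3, s4, s5, s7}.
Read 'y': s0→{s3, s7}, s3→{s0, s5}, s4→{s3, s4}, s5→∅, s7→{s4}; now {s0, s3, s4, s5, s7}.
Read 'y': s0→{s3, s7}, s3→{s0, s5}, s4→{s3, s4}, s5→∅, s7→{s4}; now {s0, s3, s4, s5, s7}.
Read 'x': s0→{s1}, s3→{s1, s2}, s4→∅, s5→{s2, s4}, s7→{s2, s3, s4}; now {s1, s2, s3, s4}.
Read 'x': s1→{s5}, s2→{s1, s3}, s3→{s1, s2}, s4→∅; now {s1, s2, s3, s5}.
Read 'x': s1→{s5}, s2→{s1, s3}, s3→{s1, s2}, s5→{s2, s4}; now {s1, s2, s3, s4, s5}.
Read 'x': s1→{s5}, s2→{s1, s3}, s3→{s1, s2}, s4→∅, s5→{s2, s4}; now {s1, s2, s3, s4, s5}.
Read 'y': s1→{s7}, s2→{s5, s7}, s3→{s0, s5}, s4→{s3, s4}, s5→∅; now {s0, s3, s4, s5, s7}.
Read 'y': s0→{s3, s7}, s3→{s0, s5}, s4→{s3, s4}, s5→∅, s7→{s4}; now {s0, s3, s4, s5, s7}.
The final set {s0, s3, s4, s5, s7} contains no accepting state.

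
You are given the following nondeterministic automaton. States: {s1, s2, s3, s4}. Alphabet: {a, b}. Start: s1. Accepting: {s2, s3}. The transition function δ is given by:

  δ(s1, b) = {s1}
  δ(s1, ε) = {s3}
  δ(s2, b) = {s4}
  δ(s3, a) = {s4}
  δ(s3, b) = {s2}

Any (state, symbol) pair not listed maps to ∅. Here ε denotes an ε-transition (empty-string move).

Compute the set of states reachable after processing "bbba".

{s4}

Start: ε-closure({s1}) = {s1, s3}.
Read 'b': s1→{s1}, s3→{s2}; union {s1, s2}; ε-closure = {s1, s2, s3}.
Read 'b': s1→{s1}, s2→{s4}, s3→{s2}; union {s1, s2, s4}; ε-closure = {s1, s2, s3, s4}.
Read 'b': s1→{s1}, s2→{s4}, s3→{s2}, s4→∅; union {s1, s2, s4}; ε-closure = {s1, s2, s3, s4}.
Read 'a': s1→∅, s2→∅, s3→{s4}, s4→∅; now {s4}.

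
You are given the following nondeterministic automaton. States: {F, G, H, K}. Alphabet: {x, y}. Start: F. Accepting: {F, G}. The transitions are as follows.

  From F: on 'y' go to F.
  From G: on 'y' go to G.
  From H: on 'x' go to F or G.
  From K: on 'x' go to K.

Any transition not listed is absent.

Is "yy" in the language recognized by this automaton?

Yes

Start in {F}.
Read 'y': F→{F}; now {F}.
Read 'y': F→{F}; now {F}.
The final set {F} contains the accepting state F.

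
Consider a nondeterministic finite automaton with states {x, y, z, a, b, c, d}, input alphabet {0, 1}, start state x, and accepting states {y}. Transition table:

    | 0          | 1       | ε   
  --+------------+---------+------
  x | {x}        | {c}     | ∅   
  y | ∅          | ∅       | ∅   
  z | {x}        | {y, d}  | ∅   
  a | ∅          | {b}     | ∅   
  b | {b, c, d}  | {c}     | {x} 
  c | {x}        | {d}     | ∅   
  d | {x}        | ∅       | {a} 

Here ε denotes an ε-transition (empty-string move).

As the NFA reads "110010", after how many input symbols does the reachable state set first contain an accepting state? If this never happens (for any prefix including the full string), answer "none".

Start in {x}.
Read '1': x→{c}; now {c}.
Read '1': c→{d}; union {d}; ε-closure = {a, d}.
Read '0': a→∅, d→{x}; now {x}.
Read '0': x→{x}; now {x}.
Read '1': x→{c}; now {c}.
Read '0': c→{x}; now {x}.
No reachable set along the way intersects F.

none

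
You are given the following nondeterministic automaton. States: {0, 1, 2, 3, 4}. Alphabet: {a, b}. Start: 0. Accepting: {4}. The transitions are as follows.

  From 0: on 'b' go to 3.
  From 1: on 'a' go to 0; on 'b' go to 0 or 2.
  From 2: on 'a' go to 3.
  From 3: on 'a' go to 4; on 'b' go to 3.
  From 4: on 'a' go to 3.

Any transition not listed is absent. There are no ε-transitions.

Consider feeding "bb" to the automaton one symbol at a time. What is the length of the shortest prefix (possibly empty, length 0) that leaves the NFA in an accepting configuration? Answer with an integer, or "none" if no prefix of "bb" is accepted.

none

Start in {0}.
Read 'b': {0} → {3}.
Read 'b': {3} → {3}.
No reachable set along the way intersects F.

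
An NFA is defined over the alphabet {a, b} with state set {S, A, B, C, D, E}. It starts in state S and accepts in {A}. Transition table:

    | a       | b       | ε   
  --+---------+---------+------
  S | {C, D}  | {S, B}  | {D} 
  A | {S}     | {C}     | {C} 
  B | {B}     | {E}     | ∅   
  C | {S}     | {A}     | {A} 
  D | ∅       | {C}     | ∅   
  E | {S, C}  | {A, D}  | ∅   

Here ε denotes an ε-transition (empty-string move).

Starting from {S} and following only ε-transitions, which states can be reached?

Begin with {S}.
ε-move S → D; add D.

{S, D}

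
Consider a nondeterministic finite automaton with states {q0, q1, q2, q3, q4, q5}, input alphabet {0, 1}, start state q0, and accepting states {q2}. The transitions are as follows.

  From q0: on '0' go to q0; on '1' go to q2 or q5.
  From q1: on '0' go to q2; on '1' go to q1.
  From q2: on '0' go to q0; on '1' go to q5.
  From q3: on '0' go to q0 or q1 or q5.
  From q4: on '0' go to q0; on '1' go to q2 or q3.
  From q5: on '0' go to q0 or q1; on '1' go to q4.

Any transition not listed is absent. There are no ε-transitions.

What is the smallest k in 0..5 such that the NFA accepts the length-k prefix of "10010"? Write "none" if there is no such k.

1

Start in {q0}.
Read '1': q0→{q2, q5}; now {q2, q5}.
None of the earlier sets intersect F, but {q2, q5} does.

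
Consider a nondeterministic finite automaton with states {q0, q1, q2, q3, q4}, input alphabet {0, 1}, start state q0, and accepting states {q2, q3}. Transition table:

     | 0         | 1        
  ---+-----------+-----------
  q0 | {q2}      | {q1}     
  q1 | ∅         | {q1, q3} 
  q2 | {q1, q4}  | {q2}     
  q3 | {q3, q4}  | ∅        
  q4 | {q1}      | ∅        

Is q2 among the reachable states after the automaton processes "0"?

Yes

Start in {q0}.
Read '0': {q0} → {q2}.
State q2 is in {q2}.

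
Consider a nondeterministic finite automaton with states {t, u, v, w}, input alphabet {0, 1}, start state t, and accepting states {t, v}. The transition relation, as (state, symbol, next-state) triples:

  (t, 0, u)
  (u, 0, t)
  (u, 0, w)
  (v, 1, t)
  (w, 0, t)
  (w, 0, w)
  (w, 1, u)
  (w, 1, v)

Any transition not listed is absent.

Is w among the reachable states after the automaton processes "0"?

No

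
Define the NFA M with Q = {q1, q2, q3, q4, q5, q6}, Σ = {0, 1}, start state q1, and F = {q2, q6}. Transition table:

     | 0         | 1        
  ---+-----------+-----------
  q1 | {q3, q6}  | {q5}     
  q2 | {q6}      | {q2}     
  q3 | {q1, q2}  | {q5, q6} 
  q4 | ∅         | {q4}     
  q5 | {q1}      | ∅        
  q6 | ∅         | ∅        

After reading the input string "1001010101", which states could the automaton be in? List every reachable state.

Start in {q1}.
Read '1': q1→{q5}; now {q5}.
Read '0': q5→{q1}; now {q1}.
Read '0': q1→{q3, q6}; now {q3, q6}.
Read '1': q3→{q5, q6}, q6→∅; now {q5, q6}.
Read '0': q5→{q1}, q6→∅; now {q1}.
Read '1': q1→{q5}; now {q5}.
Read '0': q5→{q1}; now {q1}.
Read '1': q1→{q5}; now {q5}.
Read '0': q5→{q1}; now {q1}.
Read '1': q1→{q5}; now {q5}.

{q5}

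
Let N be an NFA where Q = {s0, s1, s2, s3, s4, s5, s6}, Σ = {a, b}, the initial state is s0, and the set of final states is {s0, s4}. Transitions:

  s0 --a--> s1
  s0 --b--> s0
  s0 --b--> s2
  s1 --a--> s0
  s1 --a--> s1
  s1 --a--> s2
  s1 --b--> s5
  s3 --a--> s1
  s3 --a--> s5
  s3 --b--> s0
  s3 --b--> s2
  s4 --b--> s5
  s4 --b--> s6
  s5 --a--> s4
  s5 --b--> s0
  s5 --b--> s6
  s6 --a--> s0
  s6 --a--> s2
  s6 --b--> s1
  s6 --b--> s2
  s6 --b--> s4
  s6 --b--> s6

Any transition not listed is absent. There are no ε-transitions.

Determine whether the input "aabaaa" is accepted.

Start in {s0}.
Read 'a': {s0} → {s1}.
Read 'a': {s1} → {s0, s1, s2}.
Read 'b': {s0, s1, s2} → {s0, s2, s5}.
Read 'a': {s0, s2, s5} → {s1, s4}.
Read 'a': {s1, s4} → {s0, s1, s2}.
Read 'a': {s0, s1, s2} → {s0, s1, s2}.
The final set {s0, s1, s2} contains the accepting state s0.

Yes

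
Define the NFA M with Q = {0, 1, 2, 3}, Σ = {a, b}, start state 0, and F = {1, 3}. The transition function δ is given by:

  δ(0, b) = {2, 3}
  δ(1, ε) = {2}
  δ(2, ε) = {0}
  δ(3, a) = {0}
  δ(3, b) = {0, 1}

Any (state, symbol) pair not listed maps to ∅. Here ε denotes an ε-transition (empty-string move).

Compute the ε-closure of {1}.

{0, 1, 2}

Begin with {1}.
ε-move 1 → 2; add 2.
ε-move 2 → 0; add 0.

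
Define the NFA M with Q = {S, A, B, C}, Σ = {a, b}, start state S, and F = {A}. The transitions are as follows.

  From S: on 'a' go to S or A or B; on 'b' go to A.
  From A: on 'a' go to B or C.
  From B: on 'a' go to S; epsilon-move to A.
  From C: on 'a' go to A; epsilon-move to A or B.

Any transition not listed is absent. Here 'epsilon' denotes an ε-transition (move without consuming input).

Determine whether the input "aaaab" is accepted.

Start in {S}.
Read 'a': S→{S, A, B}; now {S, A, B}.
Read 'a': S→{S, A, B}, A→{B, C}, B→{S}; now {S, A, B, C}.
Read 'a': S→{S, A, B}, A→{B, C}, B→{S}, C→{A}; now {S, A, B, C}.
Read 'a': S→{S, A, B}, A→{B, C}, B→{S}, C→{A}; now {S, A, B, C}.
Read 'b': S→{A}, A→∅, B→∅, C→∅; now {A}.
The final set {A} contains the accepting state A.

Yes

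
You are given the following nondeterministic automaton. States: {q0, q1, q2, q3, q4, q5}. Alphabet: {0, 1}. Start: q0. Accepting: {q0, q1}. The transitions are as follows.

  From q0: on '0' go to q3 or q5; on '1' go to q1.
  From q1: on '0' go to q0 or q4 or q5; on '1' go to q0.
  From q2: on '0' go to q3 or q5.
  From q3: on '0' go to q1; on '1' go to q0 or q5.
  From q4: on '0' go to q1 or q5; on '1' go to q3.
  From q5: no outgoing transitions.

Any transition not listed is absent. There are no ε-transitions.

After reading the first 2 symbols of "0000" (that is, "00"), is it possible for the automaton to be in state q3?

No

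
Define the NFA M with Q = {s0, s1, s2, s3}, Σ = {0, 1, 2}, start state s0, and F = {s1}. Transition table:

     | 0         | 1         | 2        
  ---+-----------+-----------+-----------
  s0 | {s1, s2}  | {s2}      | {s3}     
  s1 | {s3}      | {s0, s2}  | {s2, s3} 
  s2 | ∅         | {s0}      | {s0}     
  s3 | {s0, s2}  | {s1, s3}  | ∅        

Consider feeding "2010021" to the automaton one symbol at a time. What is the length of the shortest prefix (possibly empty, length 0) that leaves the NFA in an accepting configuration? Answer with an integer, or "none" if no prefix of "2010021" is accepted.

4

Start in {s0}.
Read '2': s0→{s3}; now {s3}.
Read '0': s3→{s0, s2}; now {s0, s2}.
Read '1': s0→{s2}, s2→{s0}; now {s0, s2}.
Read '0': s0→{s1, s2}, s2→∅; now {s1, s2}.
None of the earlier sets intersect F, but {s1, s2} does.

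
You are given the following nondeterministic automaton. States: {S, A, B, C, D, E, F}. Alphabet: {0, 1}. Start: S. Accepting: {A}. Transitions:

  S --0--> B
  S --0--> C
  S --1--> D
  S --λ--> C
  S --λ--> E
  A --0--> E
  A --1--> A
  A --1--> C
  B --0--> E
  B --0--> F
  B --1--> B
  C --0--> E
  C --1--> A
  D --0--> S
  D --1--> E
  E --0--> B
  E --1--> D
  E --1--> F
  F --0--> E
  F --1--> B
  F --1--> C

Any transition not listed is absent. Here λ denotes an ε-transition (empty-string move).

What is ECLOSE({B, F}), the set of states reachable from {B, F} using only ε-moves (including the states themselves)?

Begin with {B, F}.
No ε-moves leave this set, so the closure equals the set itself.

{B, F}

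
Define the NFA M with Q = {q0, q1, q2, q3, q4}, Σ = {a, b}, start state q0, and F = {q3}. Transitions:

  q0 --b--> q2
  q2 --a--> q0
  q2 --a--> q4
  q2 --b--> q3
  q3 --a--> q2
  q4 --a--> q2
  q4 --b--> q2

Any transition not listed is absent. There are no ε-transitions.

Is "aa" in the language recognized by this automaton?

Start in {q0}.
Read 'a': q0→∅; now ∅.
The set is empty and remains empty for the remaining 1 symbol.
The final set ∅ contains no accepting state.

No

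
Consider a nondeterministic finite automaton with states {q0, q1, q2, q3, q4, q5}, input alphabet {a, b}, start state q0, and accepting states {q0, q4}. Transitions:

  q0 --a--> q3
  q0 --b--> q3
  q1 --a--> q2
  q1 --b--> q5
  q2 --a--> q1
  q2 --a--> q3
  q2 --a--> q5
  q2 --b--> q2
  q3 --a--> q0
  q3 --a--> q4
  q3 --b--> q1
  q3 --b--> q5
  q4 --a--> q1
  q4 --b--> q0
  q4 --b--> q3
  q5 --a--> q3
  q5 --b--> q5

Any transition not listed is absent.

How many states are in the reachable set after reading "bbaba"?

Start in {q0}.
Read 'b': q0→{q3}; now {q3}.
Read 'b': q3→{q1, q5}; now {q1, q5}.
Read 'a': q1→{q2}, q5→{q3}; now {q2, q3}.
Read 'b': q2→{q2}, q3→{q1, q5}; now {q1, q2, q5}.
Read 'a': q1→{q2}, q2→{q1, q3, q5}, q5→{q3}; now {q1, q2, q3, q5}.
That set has 4 states.

4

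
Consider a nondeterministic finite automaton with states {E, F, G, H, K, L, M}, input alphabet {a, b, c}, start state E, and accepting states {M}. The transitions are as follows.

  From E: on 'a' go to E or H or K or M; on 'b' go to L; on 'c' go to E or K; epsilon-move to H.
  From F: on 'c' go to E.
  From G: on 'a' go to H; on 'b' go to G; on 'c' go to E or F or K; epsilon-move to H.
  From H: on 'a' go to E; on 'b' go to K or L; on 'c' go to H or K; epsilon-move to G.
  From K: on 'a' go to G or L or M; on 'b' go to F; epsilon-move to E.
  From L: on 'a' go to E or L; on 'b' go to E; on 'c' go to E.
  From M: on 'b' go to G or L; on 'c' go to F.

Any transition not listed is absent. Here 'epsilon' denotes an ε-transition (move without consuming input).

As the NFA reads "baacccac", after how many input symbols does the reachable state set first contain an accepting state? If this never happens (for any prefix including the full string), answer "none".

Start: ε-closure({E}) = {E, G, H}.
Read 'b': E→{L}, G→{G}, H→{K, L}; union {G, K, L}; ε-closure = {E, G, H, K, L}.
Read 'a': E→{E, H, K, M}, G→{H}, H→{E}, K→{G, L, M}, L→{E, L}; now {E, G, H, K, L, M}.
None of the earlier sets intersect F, but {E, G, H, K, L, M} does.

2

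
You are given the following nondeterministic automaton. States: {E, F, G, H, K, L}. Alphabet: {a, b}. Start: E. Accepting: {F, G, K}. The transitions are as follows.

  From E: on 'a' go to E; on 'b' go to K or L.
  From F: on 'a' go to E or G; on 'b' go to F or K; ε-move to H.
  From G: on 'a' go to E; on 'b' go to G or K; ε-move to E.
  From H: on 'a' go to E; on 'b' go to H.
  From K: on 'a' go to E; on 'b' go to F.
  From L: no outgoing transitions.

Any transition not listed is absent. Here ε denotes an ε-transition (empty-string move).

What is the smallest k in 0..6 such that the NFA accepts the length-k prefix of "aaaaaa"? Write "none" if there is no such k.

Start in {E}.
Read 'a': {E} → {E}.
Read 'a': {E} → {E}.
Read 'a': {E} → {E}.
Read 'a': {E} → {E}.
Read 'a': {E} → {E}.
Read 'a': {E} → {E}.
No reachable set along the way intersects F.

none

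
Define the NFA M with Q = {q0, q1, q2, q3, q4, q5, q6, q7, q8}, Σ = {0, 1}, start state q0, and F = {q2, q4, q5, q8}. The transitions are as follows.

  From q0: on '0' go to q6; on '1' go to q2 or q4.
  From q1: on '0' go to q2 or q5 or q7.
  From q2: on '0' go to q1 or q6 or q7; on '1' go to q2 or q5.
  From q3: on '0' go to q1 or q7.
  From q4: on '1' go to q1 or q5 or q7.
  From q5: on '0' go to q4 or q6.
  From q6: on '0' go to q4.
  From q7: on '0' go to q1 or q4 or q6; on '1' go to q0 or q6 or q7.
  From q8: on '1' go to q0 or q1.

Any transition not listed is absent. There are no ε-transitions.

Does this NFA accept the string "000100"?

No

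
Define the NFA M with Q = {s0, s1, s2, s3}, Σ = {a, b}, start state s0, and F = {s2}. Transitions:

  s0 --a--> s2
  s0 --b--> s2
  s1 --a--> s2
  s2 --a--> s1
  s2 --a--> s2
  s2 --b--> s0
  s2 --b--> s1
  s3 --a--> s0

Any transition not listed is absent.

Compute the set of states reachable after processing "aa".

Start in {s0}.
Read 'a': s0→{s2}; now {s2}.
Read 'a': s2→{s1, s2}; now {s1, s2}.

{s1, s2}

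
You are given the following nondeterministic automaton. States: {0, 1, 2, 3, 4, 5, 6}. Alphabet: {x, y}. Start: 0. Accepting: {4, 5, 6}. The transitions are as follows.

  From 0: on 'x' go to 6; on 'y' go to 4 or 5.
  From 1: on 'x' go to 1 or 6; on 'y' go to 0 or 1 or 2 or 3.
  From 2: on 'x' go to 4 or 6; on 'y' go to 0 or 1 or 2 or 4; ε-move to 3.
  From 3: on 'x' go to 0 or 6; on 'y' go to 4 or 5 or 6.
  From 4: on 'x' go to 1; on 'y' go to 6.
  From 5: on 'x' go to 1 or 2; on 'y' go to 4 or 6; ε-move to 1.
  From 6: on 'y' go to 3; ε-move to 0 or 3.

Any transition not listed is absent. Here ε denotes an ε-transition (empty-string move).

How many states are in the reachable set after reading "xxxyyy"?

7

Start in {0}.
Read 'x': 0→{6}; union {6}; ε-closure = {0, 3, 6}.
Read 'x': 0→{6}, 3→{0, 6}, 6→∅; union {0, 6}; ε-closure = {0, 3, 6}.
Read 'x': 0→{6}, 3→{0, 6}, 6→∅; union {0, 6}; ε-closure = {0, 3, 6}.
Read 'y': 0→{4, 5}, 3→{4, 5, 6}, 6→{3}; union {3, 4, 5, 6}; ε-closure = {0, 1, 3, 4, 5, 6}.
Read 'y': 0→{4, 5}, 1→{0, 1, 2, 3}, 3→{4, 5, 6}, 4→{6}, 5→{4, 6}, 6→{3}; now {0, 1, 2, 3, 4, 5, 6}.
Read 'y': 0→{4, 5}, 1→{0, 1, 2, 3}, 2→{0, 1, 2, 4}, 3→{4, 5, 6}, 4→{6}, 5→{4, 6}, 6→{3}; now {0, 1, 2, 3, 4, 5, 6}.
That set has 7 states.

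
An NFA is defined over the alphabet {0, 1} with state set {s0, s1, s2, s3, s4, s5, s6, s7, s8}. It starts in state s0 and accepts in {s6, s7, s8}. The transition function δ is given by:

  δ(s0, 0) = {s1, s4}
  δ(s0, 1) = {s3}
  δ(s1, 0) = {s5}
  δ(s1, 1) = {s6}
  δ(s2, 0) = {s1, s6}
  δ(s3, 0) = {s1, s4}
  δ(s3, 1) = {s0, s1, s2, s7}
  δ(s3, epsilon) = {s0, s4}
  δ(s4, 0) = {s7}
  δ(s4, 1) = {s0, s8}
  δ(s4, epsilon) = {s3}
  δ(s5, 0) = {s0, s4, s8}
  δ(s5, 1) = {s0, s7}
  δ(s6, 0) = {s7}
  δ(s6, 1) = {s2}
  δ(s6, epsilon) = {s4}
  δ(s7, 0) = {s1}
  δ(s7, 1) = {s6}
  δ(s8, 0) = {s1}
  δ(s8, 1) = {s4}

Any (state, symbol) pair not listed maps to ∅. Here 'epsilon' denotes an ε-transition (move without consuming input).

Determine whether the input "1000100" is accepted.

Yes

Start in {s0}.
Read '1': s0→{s3}; union {s3}; ε-closure = {s0, s3, s4}.
Read '0': s0→{s1, s4}, s3→{s1, s4}, s4→{s7}; union {s1, s4, s7}; ε-closure = {s0, s1, s3, s4, s7}.
Read '0': s0→{s1, s4}, s1→{s5}, s3→{s1, s4}, s4→{s7}, s7→{s1}; union {s1, s4, s5, s7}; ε-closure = {s0, s1, s3, s4, s5, s7}.
Read '0': s0→{s1, s4}, s1→{s5}, s3→{s1, s4}, s4→{s7}, s5→{s0, s4, s8}, s7→{s1}; union {s0, s1, s4, s5, s7, s8}; ε-closure = {s0, s1, s3, s4, s5, s7, s8}.
Read '1': s0→{s3}, s1→{s6}, s3→{s0, s1, s2, s7}, s4→{s0, s8}, s5→{s0, s7}, s7→{s6}, s8→{s4}; now {s0, s1, s2, s3, s4, s6, s7, s8}.
Read '0': s0→{s1, s4}, s1→{s5}, s2→{s1, s6}, s3→{s1, s4}, s4→{s7}, s6→{s7}, s7→{s1}, s8→{s1}; union {s1, s4, s5, s6, s7}; ε-closure = {s0, s1, s3, s4, s5, s6, s7}.
Read '0': s0→{s1, s4}, s1→{s5}, s3→{s1, s4}, s4→{s7}, s5→{s0, s4, s8}, s6→{s7}, s7→{s1}; union {s0, s1, s4, s5, s7, s8}; ε-closure = {s0, s1, s3, s4, s5, s7, s8}.
The final set {s0, s1, s3, s4, s5, s7, s8} contains the accepting states s7, s8.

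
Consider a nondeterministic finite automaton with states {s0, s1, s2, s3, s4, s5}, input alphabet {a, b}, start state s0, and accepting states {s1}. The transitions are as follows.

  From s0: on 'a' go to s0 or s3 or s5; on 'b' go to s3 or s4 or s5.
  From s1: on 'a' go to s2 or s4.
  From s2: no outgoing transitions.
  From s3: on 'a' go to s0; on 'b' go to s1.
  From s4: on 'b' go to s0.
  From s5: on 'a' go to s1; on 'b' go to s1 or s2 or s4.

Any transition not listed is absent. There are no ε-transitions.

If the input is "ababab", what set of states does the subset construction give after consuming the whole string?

{s1, s2, s3, s4, s5}

Start in {s0}.
Read 'a': s0→{s0, s3, s5}; now {s0, s3, s5}.
Read 'b': s0→{s3, s4, s5}, s3→{s1}, s5→{s1, s2, s4}; now {s1, s2, s3, s4, s5}.
Read 'a': s1→{s2, s4}, s2→∅, s3→{s0}, s4→∅, s5→{s1}; now {s0, s1, s2, s4}.
Read 'b': s0→{s3, s4, s5}, s1→∅, s2→∅, s4→{s0}; now {s0, s3, s4, s5}.
Read 'a': s0→{s0, s3, s5}, s3→{s0}, s4→∅, s5→{s1}; now {s0, s1, s3, s5}.
Read 'b': s0→{s3, s4, s5}, s1→∅, s3→{s1}, s5→{s1, s2, s4}; now {s1, s2, s3, s4, s5}.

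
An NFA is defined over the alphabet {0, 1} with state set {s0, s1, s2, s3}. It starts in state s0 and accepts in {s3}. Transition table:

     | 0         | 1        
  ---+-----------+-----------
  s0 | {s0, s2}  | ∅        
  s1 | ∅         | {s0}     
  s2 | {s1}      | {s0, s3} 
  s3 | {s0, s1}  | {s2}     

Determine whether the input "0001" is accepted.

Yes

Start in {s0}.
Read '0': s0→{s0, s2}; now {s0, s2}.
Read '0': s0→{s0, s2}, s2→{s1}; now {s0, s1, s2}.
Read '0': s0→{s0, s2}, s1→∅, s2→{s1}; now {s0, s1, s2}.
Read '1': s0→∅, s1→{s0}, s2→{s0, s3}; now {s0, s3}.
The final set {s0, s3} contains the accepting state s3.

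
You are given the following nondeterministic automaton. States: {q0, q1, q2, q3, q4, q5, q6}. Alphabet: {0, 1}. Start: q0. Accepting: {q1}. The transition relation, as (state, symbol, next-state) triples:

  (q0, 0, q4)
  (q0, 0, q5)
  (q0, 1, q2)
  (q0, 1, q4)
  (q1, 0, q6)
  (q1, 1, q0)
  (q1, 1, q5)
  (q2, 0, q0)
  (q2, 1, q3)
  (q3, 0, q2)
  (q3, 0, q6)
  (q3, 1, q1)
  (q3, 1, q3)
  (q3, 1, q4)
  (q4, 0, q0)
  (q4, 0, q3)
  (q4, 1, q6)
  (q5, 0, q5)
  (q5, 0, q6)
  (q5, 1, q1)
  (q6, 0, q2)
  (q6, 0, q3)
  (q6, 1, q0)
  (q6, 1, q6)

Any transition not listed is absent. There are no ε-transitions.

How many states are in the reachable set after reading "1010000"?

6

Start in {q0}.
Read '1': q0→{q2, q4}; now {q2, q4}.
Read '0': q2→{q0}, q4→{q0, q3}; now {q0, q3}.
Read '1': q0→{q2, q4}, q3→{q1, q3, q4}; now {q1, q2, q3, q4}.
Read '0': q1→{q6}, q2→{q0}, q3→{q2, q6}, q4→{q0, q3}; now {q0, q2, q3, q6}.
Read '0': q0→{q4, q5}, q2→{q0}, q3→{q2, q6}, q6→{q2, q3}; now {q0, q2, q3, q4, q5, q6}.
Read '0': q0→{q4, q5}, q2→{q0}, q3→{q2, q6}, q4→{q0, q3}, q5→{q5, q6}, q6→{q2, q3}; now {q0, q2, q3, q4, q5, q6}.
Read '0': q0→{q4, q5}, q2→{q0}, q3→{q2, q6}, q4→{q0, q3}, q5→{q5, q6}, q6→{q2, q3}; now {q0, q2, q3, q4, q5, q6}.
That set has 6 states.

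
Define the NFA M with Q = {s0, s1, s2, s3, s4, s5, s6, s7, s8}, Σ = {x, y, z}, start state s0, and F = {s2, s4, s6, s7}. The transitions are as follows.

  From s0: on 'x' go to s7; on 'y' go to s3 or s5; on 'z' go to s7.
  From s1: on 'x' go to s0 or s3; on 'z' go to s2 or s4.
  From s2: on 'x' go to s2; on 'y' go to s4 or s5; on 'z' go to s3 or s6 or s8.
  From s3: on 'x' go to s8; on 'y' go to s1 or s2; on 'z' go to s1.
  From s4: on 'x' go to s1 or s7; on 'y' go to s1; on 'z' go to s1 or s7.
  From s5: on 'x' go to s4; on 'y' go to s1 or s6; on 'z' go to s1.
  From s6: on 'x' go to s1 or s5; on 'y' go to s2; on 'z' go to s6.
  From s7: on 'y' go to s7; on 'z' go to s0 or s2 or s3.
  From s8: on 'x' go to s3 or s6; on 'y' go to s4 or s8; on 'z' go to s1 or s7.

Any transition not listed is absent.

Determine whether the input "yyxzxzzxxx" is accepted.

Start in {s0}.
Read 'y': {s0} → {s3, s5}.
Read 'y': {s3, s5} → {s1, s2, s6}.
Read 'x': {s1, s2, s6} → {s0, s1, s2, s3, s5}.
Read 'z': {s0, s1, s2, s3, s5} → {s1, s2, s3, s4, s6, s7, s8}.
Read 'x': {s1, s2, s3, s4, s6, s7, s8} → {s0, s1, s2, s3, s5, s6, s7, s8}.
Read 'z': {s0, s1, s2, s3, s5, s6, s7, s8} → {s0, s1, s2, s3, s4, s6, s7, s8}.
Read 'z': {s0, s1, s2, s3, s4, s6, s7, s8} → {s0, s1, s2, s3, s4, s6, s7, s8}.
Read 'x': {s0, s1, s2, s3, s4, s6, s7, s8} → {s0, s1, s2, s3, s5, s6, s7, s8}.
Read 'x': {s0, s1, s2, s3, s5, s6, s7, s8} → {s0, s1, s2, s3, s4, s5, s6, s7, s8}.
Read 'x': {s0, s1, s2, s3, s4, s5, s6, s7, s8} → {s0, s1, s2, s3, s4, s5, s6, s7, s8}.
The final set {s0, s1, s2, s3, s4, s5, s6, s7, s8} contains the accepting states s2, s4, s6, s7.

Yes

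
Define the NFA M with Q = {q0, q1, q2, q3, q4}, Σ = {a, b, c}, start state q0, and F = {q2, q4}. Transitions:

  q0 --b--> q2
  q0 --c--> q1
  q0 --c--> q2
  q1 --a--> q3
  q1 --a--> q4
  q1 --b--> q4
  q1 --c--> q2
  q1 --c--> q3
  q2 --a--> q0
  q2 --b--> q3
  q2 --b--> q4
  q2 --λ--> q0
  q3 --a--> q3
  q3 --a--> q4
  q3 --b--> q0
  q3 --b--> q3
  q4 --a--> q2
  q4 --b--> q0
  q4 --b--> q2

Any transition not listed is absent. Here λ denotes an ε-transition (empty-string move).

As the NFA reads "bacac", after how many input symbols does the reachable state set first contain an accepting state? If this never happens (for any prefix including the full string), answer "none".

1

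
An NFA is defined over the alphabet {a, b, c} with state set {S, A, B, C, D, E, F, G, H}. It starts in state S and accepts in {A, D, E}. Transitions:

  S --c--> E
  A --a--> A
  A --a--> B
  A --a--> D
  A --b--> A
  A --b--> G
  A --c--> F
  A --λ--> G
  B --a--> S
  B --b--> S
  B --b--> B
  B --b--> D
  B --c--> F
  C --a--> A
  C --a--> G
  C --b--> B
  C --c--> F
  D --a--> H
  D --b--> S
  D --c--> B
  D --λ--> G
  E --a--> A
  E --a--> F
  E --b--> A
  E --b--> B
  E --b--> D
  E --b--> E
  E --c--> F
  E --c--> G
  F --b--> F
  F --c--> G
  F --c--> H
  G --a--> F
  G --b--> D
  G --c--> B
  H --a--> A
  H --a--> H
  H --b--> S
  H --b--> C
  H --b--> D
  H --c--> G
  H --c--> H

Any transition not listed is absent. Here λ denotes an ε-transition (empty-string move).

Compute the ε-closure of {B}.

Begin with {B}.
No ε-moves leave this set, so the closure equals the set itself.

{B}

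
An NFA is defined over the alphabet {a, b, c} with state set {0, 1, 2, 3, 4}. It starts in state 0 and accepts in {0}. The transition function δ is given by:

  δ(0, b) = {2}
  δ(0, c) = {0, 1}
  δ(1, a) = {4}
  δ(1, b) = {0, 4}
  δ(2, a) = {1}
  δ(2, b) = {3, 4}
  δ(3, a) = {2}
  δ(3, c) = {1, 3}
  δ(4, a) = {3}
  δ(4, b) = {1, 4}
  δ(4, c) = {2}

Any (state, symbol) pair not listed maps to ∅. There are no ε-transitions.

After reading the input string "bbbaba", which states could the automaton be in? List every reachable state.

Start in {0}.
Read 'b': {0} → {2}.
Read 'b': {2} → {3, 4}.
Read 'b': {3, 4} → {1, 4}.
Read 'a': {1, 4} → {3, 4}.
Read 'b': {3, 4} → {1, 4}.
Read 'a': {1, 4} → {3, 4}.

{3, 4}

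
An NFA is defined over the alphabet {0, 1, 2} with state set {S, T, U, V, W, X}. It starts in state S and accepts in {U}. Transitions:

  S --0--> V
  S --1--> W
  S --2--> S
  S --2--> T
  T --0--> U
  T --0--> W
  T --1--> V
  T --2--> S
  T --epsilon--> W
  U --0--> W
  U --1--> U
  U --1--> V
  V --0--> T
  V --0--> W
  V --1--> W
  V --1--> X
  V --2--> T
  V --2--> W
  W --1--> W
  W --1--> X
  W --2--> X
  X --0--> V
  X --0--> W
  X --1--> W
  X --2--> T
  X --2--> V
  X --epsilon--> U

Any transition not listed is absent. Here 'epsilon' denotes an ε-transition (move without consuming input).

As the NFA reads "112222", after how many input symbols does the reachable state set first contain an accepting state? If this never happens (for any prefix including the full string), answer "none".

Start in {S}.
Read '1': {S} → {W}.
Read '1': {W} → {U, W, X}.
None of the earlier sets intersect F, but {U, W, X} does.

2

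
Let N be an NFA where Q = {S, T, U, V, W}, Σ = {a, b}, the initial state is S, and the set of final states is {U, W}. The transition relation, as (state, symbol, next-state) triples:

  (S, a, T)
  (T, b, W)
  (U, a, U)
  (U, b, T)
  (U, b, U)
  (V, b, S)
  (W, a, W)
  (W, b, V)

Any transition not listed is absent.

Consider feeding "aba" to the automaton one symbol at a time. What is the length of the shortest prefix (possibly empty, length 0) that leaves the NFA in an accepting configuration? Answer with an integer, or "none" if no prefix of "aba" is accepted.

Start in {S}.
Read 'a': S→{T}; now {T}.
Read 'b': T→{W}; now {W}.
None of the earlier sets intersect F, but {W} does.

2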